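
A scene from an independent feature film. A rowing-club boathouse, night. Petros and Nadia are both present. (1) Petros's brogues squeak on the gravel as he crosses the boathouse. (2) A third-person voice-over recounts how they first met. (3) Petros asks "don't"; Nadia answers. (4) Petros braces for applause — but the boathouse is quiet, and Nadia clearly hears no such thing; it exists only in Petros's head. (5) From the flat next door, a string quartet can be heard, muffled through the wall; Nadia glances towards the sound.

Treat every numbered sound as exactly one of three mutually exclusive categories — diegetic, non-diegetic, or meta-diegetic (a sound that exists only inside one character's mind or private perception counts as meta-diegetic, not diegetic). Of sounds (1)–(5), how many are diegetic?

3

(1) Petros's footsteps are produced in the story world → diegetic.
(2) is non-diegetic: the narrator exists outside the story world, addressing only the audience.
(3) is diegetic: spoken by a character present in the story world.
(4) is meta-diegetic: the sound is imagined by Petros; nothing in the story world is producing it and Nadia can't hear it.
Sound (5): the music has an off-screen but real-world source and a character hears it, so diegetic.
Diegetic: (1), (3), (5) — that's 3.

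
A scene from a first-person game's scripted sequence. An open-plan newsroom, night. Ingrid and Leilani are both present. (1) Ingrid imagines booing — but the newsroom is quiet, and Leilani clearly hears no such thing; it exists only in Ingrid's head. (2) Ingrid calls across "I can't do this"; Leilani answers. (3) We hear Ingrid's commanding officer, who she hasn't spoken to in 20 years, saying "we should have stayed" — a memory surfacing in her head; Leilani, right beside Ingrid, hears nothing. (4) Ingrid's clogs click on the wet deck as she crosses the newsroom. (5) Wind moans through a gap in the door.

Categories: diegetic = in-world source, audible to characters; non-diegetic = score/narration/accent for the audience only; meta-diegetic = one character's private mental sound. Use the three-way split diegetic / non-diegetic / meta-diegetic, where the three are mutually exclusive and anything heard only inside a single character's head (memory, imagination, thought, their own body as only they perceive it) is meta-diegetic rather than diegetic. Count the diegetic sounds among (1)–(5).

(1) is meta-diegetic: Ingrid alone 'hears' it — an imagined sound, not present in the space.
Sound (2): Ingrid is a character speaking aloud in the scene, so diegetic.
(3) is meta-diegetic: it's Ingrid's recollection rendered as sound; the other character can't hear it.
(4) is diegetic: it's the physical sound of Ingrid moving in the space.
Sound (5): it's the actual ambient sound of the location, so diegetic.
Diegetic: (2), (4), (5) — that's 3.

3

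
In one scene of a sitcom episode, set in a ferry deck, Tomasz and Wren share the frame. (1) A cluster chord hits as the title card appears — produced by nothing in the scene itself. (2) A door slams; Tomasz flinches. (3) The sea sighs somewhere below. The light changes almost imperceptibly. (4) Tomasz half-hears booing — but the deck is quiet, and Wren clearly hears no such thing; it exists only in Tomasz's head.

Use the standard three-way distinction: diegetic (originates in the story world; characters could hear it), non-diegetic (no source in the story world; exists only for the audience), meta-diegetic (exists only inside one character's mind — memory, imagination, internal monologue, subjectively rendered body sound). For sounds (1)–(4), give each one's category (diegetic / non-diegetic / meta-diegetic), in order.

non-diegetic, diegetic, diegetic, meta-diegetic

Sound (1): nothing in the scene produces it; it's an accent added for the audience, so non-diegetic.
Sound (2): a door is a real object/event in the scene's world, so diegetic.
Sound (3): it's the actual ambient sound of the location, so diegetic.
(4) Tomasz alone 'hears' it — an imagined sound, not present in the space → meta-diegetic.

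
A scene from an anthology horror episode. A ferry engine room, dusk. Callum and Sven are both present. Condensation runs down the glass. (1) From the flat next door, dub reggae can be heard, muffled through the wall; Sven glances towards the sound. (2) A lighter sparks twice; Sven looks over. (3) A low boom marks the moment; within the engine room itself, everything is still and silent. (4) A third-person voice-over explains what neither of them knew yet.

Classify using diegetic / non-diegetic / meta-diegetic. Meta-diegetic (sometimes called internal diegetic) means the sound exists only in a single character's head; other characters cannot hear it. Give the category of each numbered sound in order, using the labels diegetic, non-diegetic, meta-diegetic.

diegetic, diegetic, non-diegetic, non-diegetic

(1) off-screen diegetic: the source is out of frame but still in the story's space → diegetic.
Sound (2): an in-world source (a lighter); characters could hear it, so diegetic.
(3) is non-diegetic: nothing in the scene produces it; it's an accent added for the audience.
(4) is non-diegetic: the narrator exists outside the story world, addressing only the audience.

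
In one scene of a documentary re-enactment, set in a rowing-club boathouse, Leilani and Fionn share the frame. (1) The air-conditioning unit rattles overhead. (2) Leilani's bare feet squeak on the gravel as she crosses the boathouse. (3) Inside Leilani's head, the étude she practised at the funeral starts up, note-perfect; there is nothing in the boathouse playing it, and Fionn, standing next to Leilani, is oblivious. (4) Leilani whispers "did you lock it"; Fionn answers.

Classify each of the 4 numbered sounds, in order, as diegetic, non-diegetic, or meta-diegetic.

Sound (1): the air-conditioning unit is part of the location's real environment, so diegetic.
Sound (2): Leilani's footsteps are produced in the story world, so diegetic.
Sound (3): the music is a memory playing inside Leilani's mind alone; no real-world source, Fionn can't hear it, so meta-diegetic.
(4) spoken by a character present in the story world → diegetic.

diegetic, diegetic, meta-diegetic, diegetic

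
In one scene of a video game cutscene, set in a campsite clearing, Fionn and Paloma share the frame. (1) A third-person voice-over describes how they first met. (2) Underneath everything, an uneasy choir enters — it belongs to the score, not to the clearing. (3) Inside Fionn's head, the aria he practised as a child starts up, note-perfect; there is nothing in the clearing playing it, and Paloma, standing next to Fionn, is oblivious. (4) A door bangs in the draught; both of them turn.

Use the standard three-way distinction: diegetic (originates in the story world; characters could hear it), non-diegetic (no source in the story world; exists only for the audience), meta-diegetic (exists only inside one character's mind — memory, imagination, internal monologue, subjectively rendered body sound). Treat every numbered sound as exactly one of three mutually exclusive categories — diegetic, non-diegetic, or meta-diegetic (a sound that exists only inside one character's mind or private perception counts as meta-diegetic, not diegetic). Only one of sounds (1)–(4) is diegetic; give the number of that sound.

4

(1) the narrator exists outside the story world, addressing only the audience → non-diegetic.
Sound (2): it has no source in the story world and no character can hear it — it's underscore, so non-diegetic.
Sound (3): remembered music, private to Fionn — Paloma is oblivious because it isn't in the room, so meta-diegetic.
(4) a door is a real object/event in the scene's world → diegetic.
Only (4) is diegetic.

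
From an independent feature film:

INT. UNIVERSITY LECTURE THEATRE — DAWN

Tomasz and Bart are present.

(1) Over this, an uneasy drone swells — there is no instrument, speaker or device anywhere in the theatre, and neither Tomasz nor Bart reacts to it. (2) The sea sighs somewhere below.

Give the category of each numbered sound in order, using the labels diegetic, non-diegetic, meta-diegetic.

non-diegetic, diegetic

(1) is non-diegetic: score with no on-screen or off-screen source; it exists for the audience alone.
(2) the sea is part of the location's real environment → diegetic.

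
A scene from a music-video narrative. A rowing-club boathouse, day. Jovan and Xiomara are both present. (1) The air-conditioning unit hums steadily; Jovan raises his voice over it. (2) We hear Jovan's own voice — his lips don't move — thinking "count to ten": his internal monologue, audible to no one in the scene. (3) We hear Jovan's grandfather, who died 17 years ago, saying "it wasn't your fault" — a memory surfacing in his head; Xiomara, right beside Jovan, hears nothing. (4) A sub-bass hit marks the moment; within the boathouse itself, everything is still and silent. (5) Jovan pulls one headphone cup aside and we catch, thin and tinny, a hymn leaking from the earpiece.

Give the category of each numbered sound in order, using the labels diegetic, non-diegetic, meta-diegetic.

diegetic, meta-diegetic, meta-diegetic, non-diegetic, diegetic

(1) is diegetic: the air-conditioning unit is part of the location's real environment.
(2) is meta-diegetic: internal monologue — inside Jovan's mind, not spoken into the scene.
(3) is meta-diegetic: the voice is a memory playing only inside Jovan's mind; Xiomara can't hear it.
Sound (4): an editorial stinger — it belongs to the cut, not the story world, so non-diegetic.
(5) the earpiece is a real device on Jovan's head — source music → diegetic.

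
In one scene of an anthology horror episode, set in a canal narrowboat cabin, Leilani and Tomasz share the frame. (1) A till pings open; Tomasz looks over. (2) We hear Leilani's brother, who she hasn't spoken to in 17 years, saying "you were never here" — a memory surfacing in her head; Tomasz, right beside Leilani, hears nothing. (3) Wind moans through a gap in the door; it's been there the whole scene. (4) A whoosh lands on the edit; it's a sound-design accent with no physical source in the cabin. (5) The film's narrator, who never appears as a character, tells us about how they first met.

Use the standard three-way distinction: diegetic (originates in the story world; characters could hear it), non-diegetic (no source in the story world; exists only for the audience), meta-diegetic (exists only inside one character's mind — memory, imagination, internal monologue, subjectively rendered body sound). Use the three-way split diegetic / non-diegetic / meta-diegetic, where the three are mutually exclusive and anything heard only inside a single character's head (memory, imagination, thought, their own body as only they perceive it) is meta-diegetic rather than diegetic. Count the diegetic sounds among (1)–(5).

2

(1) a till is a real object/event in the scene's world → diegetic.
(2) the voice is a memory playing only inside Leilani's mind; Tomasz can't hear it → meta-diegetic.
Sound (3): ambient/room sound belonging to the story's physical space, so diegetic.
Sound (4): it's a sound-design accent with no in-world source; no one in the scene can hear it, so non-diegetic.
(5) is non-diegetic: the narrator exists outside the story world, addressing only the audience.
Diegetic: (1), (3) — that's 2.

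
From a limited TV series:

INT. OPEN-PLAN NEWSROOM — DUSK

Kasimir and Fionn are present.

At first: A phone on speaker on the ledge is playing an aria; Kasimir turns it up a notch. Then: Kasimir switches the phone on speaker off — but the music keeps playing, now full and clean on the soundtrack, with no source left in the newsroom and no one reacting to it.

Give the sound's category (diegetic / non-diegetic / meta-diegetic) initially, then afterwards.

Initially: a phone on speaker is a real in-scene source and Kasimir reacts to it → diegetic.
Afterwards: there is no longer any in-world source and no one can hear it — it has become underscore → non-diegetic.

diegetic, non-diegetic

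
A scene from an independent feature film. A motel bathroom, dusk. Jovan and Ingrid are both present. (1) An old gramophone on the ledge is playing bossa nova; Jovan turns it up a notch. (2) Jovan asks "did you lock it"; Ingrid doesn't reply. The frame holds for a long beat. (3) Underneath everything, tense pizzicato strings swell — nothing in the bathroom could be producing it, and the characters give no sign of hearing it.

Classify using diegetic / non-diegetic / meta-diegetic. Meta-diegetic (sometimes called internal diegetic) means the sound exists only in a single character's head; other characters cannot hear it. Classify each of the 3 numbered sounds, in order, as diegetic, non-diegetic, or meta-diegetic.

diegetic, diegetic, non-diegetic

Sound (1): the music comes from an on-screen device that Jovan responds to, so diegetic.
(2) is diegetic: Jovan is a character speaking aloud in the scene.
(3) is non-diegetic: nothing in the bathroom produces it and the characters don't hear it — pure soundtrack.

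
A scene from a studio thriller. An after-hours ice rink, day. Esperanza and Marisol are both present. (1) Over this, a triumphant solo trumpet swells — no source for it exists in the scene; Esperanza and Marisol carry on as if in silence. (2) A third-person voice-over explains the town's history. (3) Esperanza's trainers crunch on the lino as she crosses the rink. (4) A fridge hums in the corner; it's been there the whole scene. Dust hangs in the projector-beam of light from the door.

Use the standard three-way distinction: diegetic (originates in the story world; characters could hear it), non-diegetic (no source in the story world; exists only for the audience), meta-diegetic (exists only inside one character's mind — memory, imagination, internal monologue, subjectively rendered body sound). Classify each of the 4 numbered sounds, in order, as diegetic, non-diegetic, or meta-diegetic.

non-diegetic, non-diegetic, diegetic, diegetic

(1) is non-diegetic: nothing in the rink produces it and the characters don't hear it — pure soundtrack.
(2) is non-diegetic: external voice-over — not a character, not heard by anyone in the scene.
(3) is diegetic: Esperanza's footsteps are produced in the story world.
(4) ambient/room sound belonging to the story's physical space → diegetic.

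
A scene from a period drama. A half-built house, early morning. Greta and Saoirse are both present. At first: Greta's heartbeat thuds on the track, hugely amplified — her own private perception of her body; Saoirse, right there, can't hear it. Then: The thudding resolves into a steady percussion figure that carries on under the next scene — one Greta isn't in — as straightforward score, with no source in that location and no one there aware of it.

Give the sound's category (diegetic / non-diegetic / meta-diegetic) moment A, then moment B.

Moment A: it's Greta's subjective body sound, inaudible to Saoirse → meta-diegetic.
Moment B: detached from Greta and playing as sourceless score over a scene she isn't in — for the audience only → non-diegetic.

meta-diegetic, non-diegetic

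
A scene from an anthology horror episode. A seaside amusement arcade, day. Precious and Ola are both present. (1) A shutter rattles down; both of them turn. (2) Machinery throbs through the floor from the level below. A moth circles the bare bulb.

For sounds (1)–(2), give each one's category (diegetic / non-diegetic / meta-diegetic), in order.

diegetic, diegetic

Sound (1): an in-world source (a shutter); characters could hear it, so diegetic.
(2) machinery is part of the location's real environment → diegetic.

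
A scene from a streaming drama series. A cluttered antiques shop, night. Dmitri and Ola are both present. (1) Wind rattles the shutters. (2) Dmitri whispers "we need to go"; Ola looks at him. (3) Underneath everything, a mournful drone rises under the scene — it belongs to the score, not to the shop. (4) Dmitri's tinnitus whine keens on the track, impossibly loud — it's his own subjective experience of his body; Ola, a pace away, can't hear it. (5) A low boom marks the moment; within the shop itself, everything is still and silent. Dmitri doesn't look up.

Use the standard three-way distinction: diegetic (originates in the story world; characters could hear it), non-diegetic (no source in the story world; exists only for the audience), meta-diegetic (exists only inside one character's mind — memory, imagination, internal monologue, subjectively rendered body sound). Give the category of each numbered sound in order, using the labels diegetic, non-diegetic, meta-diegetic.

(1) is diegetic: it's the actual ambient sound of the location.
(2) is diegetic: spoken by a character present in the story world.
(3) is non-diegetic: nothing in the shop produces it and the characters don't hear it — pure soundtrack.
Sound (4): it's Dmitri's internal bodily sensation rendered as sound; only Dmitri 'hears' it, so meta-diegetic.
(5) is non-diegetic: it's a sound-design accent with no in-world source; no one in the scene can hear it.

diegetic, diegetic, non-diegetic, meta-diegetic, non-diegetic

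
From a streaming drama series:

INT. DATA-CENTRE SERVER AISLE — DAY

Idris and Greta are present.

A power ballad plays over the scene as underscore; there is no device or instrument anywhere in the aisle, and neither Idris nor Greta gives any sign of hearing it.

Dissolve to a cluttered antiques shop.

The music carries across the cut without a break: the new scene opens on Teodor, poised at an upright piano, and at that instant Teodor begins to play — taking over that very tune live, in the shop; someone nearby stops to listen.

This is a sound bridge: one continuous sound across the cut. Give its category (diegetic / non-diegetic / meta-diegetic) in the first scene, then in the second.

Scene one: there's no in-world source anywhere and no character hears it — underscore for the audience only → non-diegetic.
Scene two: from the moment Teodor starts playing, the tune is being performed on an upright piano inside the story world and another character hears it → diegetic.

non-diegetic, diegetic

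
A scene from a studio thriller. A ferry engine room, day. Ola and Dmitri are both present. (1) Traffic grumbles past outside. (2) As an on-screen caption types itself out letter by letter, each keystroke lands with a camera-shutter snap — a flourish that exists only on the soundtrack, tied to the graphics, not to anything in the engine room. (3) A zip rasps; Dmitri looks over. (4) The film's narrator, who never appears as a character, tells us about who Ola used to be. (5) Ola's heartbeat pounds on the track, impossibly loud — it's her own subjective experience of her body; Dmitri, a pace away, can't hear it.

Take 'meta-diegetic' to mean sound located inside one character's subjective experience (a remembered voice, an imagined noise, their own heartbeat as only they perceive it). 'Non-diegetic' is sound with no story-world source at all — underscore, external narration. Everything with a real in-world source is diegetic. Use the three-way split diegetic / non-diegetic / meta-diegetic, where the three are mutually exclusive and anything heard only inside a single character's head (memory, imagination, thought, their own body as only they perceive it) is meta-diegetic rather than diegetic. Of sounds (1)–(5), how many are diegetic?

2

Sound (1): ambient/room sound belonging to the story's physical space, so diegetic.
(2) it accompanies on-screen graphics, not anything inside the story world → non-diegetic.
Sound (3): a zip is a real object/event in the scene's world, so diegetic.
(4) is non-diegetic: commentary laid over the scene from outside the fiction.
(5) it's Ola's internal bodily sensation rendered as sound; only Ola 'hears' it → meta-diegetic.
Diegetic: (1), (3) — that's 2.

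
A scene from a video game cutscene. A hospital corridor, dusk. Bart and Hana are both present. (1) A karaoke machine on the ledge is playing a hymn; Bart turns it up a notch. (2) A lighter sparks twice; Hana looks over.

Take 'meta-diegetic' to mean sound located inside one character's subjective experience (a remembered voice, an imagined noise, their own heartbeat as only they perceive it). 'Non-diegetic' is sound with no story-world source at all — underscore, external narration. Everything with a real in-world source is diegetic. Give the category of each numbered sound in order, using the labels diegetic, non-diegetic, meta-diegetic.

(1) a karaoke machine is a physical source in the scene and Bart reacts to it → diegetic.
Sound (2): an in-world source (a lighter); characters could hear it, so diegetic.

diegetic, diegetic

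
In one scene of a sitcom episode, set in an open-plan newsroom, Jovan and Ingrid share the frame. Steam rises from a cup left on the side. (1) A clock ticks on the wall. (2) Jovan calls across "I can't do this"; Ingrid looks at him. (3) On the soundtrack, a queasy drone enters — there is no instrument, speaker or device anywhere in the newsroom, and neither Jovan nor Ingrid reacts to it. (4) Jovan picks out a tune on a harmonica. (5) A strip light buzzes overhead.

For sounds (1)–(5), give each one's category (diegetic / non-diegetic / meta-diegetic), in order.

Sound (1): an in-world source (a clock); characters could hear it, so diegetic.
(2) is diegetic: spoken by a character present in the story world.
Sound (3): score with no on-screen or off-screen source; it exists for the audience alone, so non-diegetic.
(4) Jovan is producing the music live, in the story world → diegetic.
(5) is diegetic: it's the actual ambient sound of the location.

diegetic, diegetic, non-diegetic, diegetic, diegetic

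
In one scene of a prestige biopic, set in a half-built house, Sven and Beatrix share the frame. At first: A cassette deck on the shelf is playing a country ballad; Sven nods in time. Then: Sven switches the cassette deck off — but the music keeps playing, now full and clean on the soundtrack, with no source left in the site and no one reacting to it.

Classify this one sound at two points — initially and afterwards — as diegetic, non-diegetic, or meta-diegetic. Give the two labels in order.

diegetic, non-diegetic

Initially: a cassette deck is a real in-scene source and Sven reacts to it → diegetic.
Afterwards: there is no longer any in-world source and no one can hear it — it has become underscore → non-diegetic.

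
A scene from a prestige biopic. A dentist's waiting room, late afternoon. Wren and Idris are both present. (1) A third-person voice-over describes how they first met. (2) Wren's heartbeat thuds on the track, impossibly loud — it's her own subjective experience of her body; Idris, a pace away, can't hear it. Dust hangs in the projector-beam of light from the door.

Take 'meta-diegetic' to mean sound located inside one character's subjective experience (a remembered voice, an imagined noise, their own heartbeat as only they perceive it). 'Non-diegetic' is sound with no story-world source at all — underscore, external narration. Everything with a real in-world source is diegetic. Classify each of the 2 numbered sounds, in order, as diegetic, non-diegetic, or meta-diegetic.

non-diegetic, meta-diegetic

(1) is non-diegetic: commentary laid over the scene from outside the fiction.
Sound (2): it's Wren's internal bodily sensation rendered as sound; only Wren 'hears' it, so meta-diegetic.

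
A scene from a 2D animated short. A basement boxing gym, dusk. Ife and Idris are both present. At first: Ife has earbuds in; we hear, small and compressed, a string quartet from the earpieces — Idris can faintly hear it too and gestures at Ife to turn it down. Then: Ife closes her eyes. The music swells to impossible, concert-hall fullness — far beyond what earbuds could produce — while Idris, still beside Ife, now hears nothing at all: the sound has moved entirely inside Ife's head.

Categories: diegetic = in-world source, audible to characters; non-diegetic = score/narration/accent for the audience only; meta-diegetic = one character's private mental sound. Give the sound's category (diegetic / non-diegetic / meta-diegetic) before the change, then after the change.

diegetic, meta-diegetic

Before the change: the earbuds are a physical source both characters can hear → diegetic.
After the change: the music now exists only as Ife's subjective experience; Idris can no longer hear it → meta-diegetic.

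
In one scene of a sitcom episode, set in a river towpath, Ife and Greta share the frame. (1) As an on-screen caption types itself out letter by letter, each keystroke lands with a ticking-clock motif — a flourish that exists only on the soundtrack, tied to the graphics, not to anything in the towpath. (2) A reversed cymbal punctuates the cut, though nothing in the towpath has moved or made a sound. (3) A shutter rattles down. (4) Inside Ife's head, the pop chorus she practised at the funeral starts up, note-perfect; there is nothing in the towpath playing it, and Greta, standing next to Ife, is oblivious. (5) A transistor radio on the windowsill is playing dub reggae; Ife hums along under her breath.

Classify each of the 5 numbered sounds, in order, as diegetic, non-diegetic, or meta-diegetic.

non-diegetic, non-diegetic, diegetic, meta-diegetic, diegetic

(1) the caption isn't part of the story world, so neither is the sound tied to it → non-diegetic.
(2) is non-diegetic: nothing in the scene produces it; it's an accent added for the audience.
(3) is diegetic: an in-world source (a shutter); characters could hear it.
(4) it lives in Ife's subjectivity, not in the towpath → meta-diegetic.
(5) source music from a transistor radio, which exists in the story world → diegetic.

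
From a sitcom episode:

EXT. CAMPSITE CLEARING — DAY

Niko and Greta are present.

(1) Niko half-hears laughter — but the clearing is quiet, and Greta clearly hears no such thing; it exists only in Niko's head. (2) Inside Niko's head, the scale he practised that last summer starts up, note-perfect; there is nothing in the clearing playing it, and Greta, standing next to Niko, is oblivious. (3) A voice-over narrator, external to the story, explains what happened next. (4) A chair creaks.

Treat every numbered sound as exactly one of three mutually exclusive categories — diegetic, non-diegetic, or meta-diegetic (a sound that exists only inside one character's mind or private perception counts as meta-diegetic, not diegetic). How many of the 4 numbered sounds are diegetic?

Sound (1): the sound is imagined by Niko; nothing in the story world is producing it and Greta can't hear it, so meta-diegetic.
(2) remembered music, private to Niko — Greta is oblivious because it isn't in the room → meta-diegetic.
Sound (3): the narrator exists outside the story world, addressing only the audience, so non-diegetic.
(4) is diegetic: an in-world source (a chair); characters could hear it.
Diegetic: (4) — that's 1.

1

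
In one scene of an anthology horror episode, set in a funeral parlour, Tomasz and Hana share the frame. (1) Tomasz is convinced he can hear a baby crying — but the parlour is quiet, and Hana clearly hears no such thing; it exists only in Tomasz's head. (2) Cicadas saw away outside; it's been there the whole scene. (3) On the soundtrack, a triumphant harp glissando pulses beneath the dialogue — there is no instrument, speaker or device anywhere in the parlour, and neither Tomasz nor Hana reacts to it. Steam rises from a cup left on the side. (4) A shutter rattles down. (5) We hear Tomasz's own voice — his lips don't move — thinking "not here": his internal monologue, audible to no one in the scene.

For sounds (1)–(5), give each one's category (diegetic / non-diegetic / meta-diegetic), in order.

Sound (1): Tomasz alone 'hears' it — an imagined sound, not present in the space, so meta-diegetic.
(2) ambient/room sound belonging to the story's physical space → diegetic.
(3) score with no on-screen or off-screen source; it exists for the audience alone → non-diegetic.
Sound (4): a shutter is a real object/event in the scene's world, so diegetic.
(5) it's Tomasz's unspoken thought, heard only by the audience via his subjectivity → meta-diegetic.

meta-diegetic, diegetic, non-diegetic, diegetic, meta-diegetic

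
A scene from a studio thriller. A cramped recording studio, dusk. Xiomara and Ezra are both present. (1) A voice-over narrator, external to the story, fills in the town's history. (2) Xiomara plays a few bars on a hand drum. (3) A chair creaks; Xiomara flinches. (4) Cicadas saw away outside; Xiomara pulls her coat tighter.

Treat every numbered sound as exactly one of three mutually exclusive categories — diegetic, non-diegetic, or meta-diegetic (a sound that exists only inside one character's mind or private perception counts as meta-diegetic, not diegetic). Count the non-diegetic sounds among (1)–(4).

1

(1) is non-diegetic: the narrator exists outside the story world, addressing only the audience.
(2) a character is playing a hand drum on screen → diegetic.
(3) an in-world source (a chair); characters could hear it → diegetic.
(4) cicadas is part of the location's real environment → diegetic.
So 1 of the 4 is non-diegetic: (1).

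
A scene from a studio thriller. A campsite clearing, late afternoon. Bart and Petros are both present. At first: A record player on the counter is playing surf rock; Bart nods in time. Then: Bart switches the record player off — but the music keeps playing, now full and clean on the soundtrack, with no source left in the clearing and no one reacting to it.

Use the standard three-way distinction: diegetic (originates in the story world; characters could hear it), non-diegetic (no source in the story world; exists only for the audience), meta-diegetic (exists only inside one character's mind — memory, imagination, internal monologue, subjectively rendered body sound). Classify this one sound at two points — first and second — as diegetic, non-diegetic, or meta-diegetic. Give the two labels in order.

First: a record player is a real in-scene source and Bart reacts to it → diegetic.
Second: there is no longer any in-world source and no one can hear it — it has become underscore → non-diegetic.

diegetic, non-diegetic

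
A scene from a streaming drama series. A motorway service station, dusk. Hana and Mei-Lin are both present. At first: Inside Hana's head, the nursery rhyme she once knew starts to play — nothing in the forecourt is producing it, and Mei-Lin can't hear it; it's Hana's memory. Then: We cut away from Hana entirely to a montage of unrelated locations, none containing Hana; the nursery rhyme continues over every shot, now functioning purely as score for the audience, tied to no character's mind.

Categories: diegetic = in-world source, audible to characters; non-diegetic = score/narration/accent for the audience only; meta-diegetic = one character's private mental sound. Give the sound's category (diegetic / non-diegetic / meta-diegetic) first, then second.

First: the music lives inside Hana's mind alone; Mei-Lin can't hear it → meta-diegetic.
Second: once it plays over shots Hana isn't in, detached from any character's subjectivity, it's conventional underscore → non-diegetic.

meta-diegetic, non-diegetic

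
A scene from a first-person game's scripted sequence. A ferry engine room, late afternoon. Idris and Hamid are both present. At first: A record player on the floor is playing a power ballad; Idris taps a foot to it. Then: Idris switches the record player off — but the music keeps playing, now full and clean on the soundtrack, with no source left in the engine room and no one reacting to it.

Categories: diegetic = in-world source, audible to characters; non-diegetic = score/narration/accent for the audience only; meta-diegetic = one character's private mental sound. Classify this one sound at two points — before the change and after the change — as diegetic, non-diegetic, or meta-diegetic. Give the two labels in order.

Before the change: a record player is a real in-scene source and Idris reacts to it → diegetic.
After the change: there is no longer any in-world source and no one can hear it — it has become underscore → non-diegetic.

diegetic, non-diegetic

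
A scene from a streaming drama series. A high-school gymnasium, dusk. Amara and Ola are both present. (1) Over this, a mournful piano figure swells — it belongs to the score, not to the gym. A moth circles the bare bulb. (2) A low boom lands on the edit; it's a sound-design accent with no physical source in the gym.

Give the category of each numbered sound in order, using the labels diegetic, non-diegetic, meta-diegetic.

(1) is non-diegetic: score with no on-screen or off-screen source; it exists for the audience alone.
(2) it's a sound-design accent with no in-world source; no one in the scene can hear it → non-diegetic.

non-diegetic, non-diegetic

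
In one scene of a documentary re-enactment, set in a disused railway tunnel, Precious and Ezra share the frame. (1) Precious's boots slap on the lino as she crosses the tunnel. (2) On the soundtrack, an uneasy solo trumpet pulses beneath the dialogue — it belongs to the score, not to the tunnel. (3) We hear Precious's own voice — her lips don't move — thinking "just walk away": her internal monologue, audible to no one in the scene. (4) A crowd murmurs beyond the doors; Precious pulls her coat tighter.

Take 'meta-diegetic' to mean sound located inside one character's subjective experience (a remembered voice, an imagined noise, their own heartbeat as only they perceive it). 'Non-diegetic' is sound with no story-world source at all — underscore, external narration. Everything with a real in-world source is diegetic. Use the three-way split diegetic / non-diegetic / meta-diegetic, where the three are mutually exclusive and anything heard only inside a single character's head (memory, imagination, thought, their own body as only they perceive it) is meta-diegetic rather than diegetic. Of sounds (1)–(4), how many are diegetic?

(1) Precious's footsteps are produced in the story world → diegetic.
Sound (2): it has no source in the story world and no character can hear it — it's underscore, so non-diegetic.
(3) is meta-diegetic: Precious's thought-voice: a private mental sound no other character can hear.
Sound (4): it's the actual ambient sound of the location, so diegetic.
Diegetic: (1), (4) — that's 2.

2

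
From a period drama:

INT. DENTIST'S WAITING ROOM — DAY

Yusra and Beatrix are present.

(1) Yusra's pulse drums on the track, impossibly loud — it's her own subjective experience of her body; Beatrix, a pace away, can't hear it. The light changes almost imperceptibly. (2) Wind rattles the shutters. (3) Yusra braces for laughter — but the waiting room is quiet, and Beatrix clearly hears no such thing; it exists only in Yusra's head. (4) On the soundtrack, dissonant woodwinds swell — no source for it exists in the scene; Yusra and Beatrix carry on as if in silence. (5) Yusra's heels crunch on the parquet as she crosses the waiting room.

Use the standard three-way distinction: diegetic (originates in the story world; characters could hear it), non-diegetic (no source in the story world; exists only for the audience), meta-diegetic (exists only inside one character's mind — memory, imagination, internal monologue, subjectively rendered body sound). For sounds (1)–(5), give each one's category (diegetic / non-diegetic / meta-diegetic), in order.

Sound (1): a subjective body sound — Yusra's private perception, inaudible to Beatrix, so meta-diegetic.
(2) is diegetic: wind is part of the location's real environment.
Sound (3): the sound is imagined by Yusra; nothing in the story world is producing it and Beatrix can't hear it, so meta-diegetic.
(4) it has no source in the story world and no character can hear it — it's underscore → non-diegetic.
(5) is diegetic: a character's body making contact with the set — an in-world sound.

meta-diegetic, diegetic, meta-diegetic, non-diegetic, diegetic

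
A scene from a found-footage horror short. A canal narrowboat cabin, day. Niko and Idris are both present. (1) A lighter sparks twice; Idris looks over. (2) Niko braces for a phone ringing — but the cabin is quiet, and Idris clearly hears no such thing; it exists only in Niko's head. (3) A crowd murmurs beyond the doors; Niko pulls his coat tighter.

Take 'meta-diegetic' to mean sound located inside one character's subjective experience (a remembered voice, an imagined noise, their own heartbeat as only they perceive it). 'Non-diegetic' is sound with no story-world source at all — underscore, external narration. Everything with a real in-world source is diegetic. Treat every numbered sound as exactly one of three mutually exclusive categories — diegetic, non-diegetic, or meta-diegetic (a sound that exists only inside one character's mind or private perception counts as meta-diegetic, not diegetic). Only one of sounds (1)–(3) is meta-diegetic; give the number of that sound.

2

(1) is diegetic: the sound comes from a lighter physically present in the location.
(2) subjective to Niko: the cabin is silent and Idris hears nothing → meta-diegetic.
(3) it's the actual ambient sound of the location → diegetic.
Only (2) is meta-diegetic.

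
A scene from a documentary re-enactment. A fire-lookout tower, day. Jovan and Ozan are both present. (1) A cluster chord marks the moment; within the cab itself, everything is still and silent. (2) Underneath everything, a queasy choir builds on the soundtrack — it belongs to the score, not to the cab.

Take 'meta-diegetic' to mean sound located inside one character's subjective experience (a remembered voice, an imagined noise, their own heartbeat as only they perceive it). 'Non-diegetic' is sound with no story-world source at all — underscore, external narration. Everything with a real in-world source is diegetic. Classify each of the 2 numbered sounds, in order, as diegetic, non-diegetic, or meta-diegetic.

non-diegetic, non-diegetic

Sound (1): an editorial stinger — it belongs to the cut, not the story world, so non-diegetic.
(2) is non-diegetic: it has no source in the story world and no character can hear it — it's underscore.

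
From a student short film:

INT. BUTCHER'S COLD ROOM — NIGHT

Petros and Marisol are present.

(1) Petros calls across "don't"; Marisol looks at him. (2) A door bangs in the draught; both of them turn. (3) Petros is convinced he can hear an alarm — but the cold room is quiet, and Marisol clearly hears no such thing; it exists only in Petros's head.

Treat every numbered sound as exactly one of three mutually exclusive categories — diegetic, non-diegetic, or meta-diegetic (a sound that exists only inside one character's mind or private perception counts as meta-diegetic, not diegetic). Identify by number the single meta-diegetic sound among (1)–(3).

Sound (1): on-screen dialogue — Petros speaks and Marisol is there to hear, so diegetic.
Sound (2): the sound comes from a door physically present in the location, so diegetic.
(3) is meta-diegetic: Petros alone 'hears' it — an imagined sound, not present in the space.
Only (3) is meta-diegetic.

3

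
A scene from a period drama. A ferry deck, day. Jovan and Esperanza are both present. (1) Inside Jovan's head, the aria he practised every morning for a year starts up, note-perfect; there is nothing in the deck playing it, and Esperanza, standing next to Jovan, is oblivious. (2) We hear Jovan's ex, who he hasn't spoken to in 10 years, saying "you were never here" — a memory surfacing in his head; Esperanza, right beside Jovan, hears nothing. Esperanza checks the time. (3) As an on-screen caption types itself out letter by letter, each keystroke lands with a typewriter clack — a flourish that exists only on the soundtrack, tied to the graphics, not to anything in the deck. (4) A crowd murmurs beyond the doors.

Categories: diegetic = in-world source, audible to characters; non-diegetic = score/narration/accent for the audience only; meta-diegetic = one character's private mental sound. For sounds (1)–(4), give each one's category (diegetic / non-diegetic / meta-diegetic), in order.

Sound (1): the music is a memory playing inside Jovan's mind alone; no real-world source, Esperanza can't hear it, so meta-diegetic.
(2) is meta-diegetic: it's Jovan's recollection rendered as sound; the other character can't hear it.
(3) it accompanies on-screen graphics, not anything inside the story world → non-diegetic.
Sound (4): a crowd is part of the location's real environment, so diegetic.

meta-diegetic, meta-diegetic, non-diegetic, diegetic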